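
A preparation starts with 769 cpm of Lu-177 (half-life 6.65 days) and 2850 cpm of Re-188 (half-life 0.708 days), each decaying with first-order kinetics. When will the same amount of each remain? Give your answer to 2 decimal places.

Set 769·(1/2)^(t/6.65) = 2850·(1/2)^(t/0.708).
Taking log₂: log₂(769/2850) = t·(1/6.65 − 1/0.708).
log₂(0.26982) = -1.8899; 1/6.65 − 1/0.708 = -1.2621.
t = -1.8899 / -1.2621 ≈ 1.4975 days.

1.50 days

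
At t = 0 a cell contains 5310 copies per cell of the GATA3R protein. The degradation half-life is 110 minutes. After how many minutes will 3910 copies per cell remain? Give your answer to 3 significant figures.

Fraction remaining = 3910/5310 ≈ 0.73635.
n = log₂(5310/3910) = ln(1.3581)/ln 2 ≈ 0.44154 half-lives.
t = n × t½ = 0.44154 × 110 ≈ 48.57 minutes.

48.6 minutes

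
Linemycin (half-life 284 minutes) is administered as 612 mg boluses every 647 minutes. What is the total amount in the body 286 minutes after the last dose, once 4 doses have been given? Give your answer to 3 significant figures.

The 4 doses were given 2227, 1580, 933, 286 minutes ago.
Total = 612·(1/2)^(2227/284) + 612·(1/2)^(1580/284) + 612·(1/2)^(933/284) + 612·(1/2)^(286/284)
      = 2.6681 + 12.942 + 62.778 + 304.51 ≈ 382.9 mg.

383 mg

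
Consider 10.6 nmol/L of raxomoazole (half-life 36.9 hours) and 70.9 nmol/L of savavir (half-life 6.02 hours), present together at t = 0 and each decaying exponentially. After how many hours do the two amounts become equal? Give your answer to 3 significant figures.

Set 10.6·(1/2)^(t/36.9) = 70.9·(1/2)^(t/6.02).
Taking log₂: log₂(10.6/70.9) = t·(1/36.9 − 1/6.02).
log₂(0.14951) = -2.7417; 1/36.9 − 1/6.02 = -0.13901.
t = -2.7417 / -0.13901 ≈ 19.723 hours.

19.7 hours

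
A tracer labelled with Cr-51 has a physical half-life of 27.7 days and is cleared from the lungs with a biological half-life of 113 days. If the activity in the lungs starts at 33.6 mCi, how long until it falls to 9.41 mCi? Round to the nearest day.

41 days

1/t_eff = 1/t_phys + 1/t_biol = 1/27.7 + 1/113 = 0.044951 per day.
t_eff = 27.7 × 113 / (27.7 + 113) ≈ 22.247 days.
n = log₂(33.6/9.41) ≈ 1.8362; t = 1.8362 × 22.247 ≈ 40.849 days.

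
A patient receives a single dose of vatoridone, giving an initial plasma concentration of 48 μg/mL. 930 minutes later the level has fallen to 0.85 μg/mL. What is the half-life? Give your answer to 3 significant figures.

A/A₀ = 0.85/48 ≈ 0.017708.
n = log₂(56.471) ≈ 5.8194 half-lives elapsed in 930 minutes.
t½ = 930/5.8194 ≈ 159.81 minutes.

160 minutes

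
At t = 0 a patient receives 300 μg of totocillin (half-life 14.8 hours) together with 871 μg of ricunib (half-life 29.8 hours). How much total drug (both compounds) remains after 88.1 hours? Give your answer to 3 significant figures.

totocillin: 300 × (1/2)^(88.1/14.8) = 300 × (1/2)^5.9527 ≈ 4.8437 μg.
ricunib: 871 × (1/2)^(88.1/29.8) = 871 × (1/2)^2.9564 ≈ 112.22 μg.
Total = 4.8437 + 112.22 ≈ 117.06 μg.

117 μg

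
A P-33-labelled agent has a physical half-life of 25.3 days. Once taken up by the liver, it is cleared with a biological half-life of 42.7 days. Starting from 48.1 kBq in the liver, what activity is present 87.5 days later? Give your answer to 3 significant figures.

1.06 kBq

1/t_eff = 1/t_phys + 1/t_biol = 1/25.3 + 1/42.7 = 0.062945 per day.
t_eff = 25.3 × 42.7 / (25.3 + 42.7) ≈ 15.887 days.
Remaining = 48.1 × (1/2)^(87.5/15.887) = 48.1 × (1/2)^5.5077 ≈ 1.0572 kBq.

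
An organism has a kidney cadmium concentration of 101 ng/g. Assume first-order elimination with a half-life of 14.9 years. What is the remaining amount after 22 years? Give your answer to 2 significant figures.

Number of half-lives: n = 22/14.9 ≈ 1.4765.
Remaining = 101 × (1/2)^1.4765 = 101 × 0.35936 ≈ 36.295 ng/g.

36 ng/g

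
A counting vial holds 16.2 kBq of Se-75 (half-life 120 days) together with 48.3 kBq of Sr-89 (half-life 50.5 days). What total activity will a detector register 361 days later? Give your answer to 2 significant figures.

2.4 kBq

Se-75: 16.2 × (1/2)^(361/120) = 16.2 × (1/2)^3.0083 ≈ 2.0133 kBq.
Sr-89: 48.3 × (1/2)^(361/50.5) = 48.3 × (1/2)^7.1485 ≈ 0.34043 kBq.
Total = 2.0133 + 0.34043 ≈ 2.3538 kBq.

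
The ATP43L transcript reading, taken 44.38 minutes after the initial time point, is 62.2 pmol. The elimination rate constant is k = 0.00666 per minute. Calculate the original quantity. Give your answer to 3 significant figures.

t½ = ln 2 / k = 0.69315 / 0.00666 ≈ 104.08 minutes.
Number of half-lives elapsed: n = 44.38/104.08 ≈ 0.42642.
A₀ = A × 2^n = 62.2 × 2^0.42642 = 62.2 × 1.3439 ≈ 83.59 pmol.

83.6 pmol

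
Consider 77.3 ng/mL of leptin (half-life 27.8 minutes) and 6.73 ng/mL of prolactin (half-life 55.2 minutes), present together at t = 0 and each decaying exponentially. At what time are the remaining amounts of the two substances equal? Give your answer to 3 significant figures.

197 minutes

Set 77.3·(1/2)^(t/27.8) = 6.73·(1/2)^(t/55.2).
Taking log₂: log₂(77.3/6.73) = t·(1/27.8 − 1/55.2).
log₂(11.486) = 3.5218; 1/27.8 − 1/55.2 = 0.017855.
t = 3.5218 / 0.017855 ≈ 197.24 minutes.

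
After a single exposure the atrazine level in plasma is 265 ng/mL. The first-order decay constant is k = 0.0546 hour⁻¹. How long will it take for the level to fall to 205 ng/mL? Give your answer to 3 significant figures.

4.70 hours

t½ = ln 2 / k = 0.69315 / 0.0546 ≈ 12.695 hours.
Fraction remaining = 205/265 ≈ 0.77358.
n = log₂(265/205) = ln(1.2927)/ln 2 ≈ 0.37037 half-lives.
t = n × t½ = 0.37037 × 12.695 ≈ 4.7018 hours.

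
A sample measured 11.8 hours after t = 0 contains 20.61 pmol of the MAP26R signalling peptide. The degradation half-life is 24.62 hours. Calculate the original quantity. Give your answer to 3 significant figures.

Number of half-lives elapsed: n = 11.8/24.62 ≈ 0.47929.
A₀ = A × 2^n = 20.61 × 2^0.47929 = 20.61 × 1.3941 ≈ 28.731 pmol.

28.7 pmol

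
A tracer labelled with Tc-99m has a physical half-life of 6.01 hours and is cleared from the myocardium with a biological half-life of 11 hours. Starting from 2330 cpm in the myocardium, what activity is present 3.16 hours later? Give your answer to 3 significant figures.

1/t_eff = 1/t_phys + 1/t_biol = 1/6.01 + 1/11 = 0.2573 per hour.
t_eff = 6.01 × 11 / (6.01 + 11) ≈ 3.8865 hours.
Remaining = 2330 × (1/2)^(3.16/3.8865) = 2330 × (1/2)^0.81306 ≈ 1326.2 cpm.

1330 cpm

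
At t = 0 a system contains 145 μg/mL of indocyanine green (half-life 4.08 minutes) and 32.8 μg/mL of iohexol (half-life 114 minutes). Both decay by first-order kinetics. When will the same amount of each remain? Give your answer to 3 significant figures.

9.07 minutes

Set 145·(1/2)^(t/4.08) = 32.8·(1/2)^(t/114).
Taking log₂: log₂(145/32.8) = t·(1/4.08 − 1/114).
log₂(4.4207) = 2.1443; 1/4.08 − 1/114 = 0.23633.
t = 2.1443 / 0.23633 ≈ 9.0734 minutes.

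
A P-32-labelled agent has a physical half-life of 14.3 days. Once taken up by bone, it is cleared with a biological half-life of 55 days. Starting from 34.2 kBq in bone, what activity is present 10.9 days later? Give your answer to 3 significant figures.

1/t_eff = 1/t_phys + 1/t_biol = 1/14.3 + 1/55 = 0.088112 per day.
t_eff = 14.3 × 55 / (14.3 + 55) ≈ 11.349 days.
Remaining = 34.2 × (1/2)^(10.9/11.349) = 34.2 × (1/2)^0.96042 ≈ 17.576 kBq.

17.6 kBq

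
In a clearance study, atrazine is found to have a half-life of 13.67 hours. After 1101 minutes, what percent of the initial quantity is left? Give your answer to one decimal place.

1101 minutes = 18.35 hours.
n = 18.35/13.67 ≈ 1.3424 half-lives.
Fraction remaining = (1/2)^1.3424 ≈ 0.39438, i.e. 39.438%.

39.4%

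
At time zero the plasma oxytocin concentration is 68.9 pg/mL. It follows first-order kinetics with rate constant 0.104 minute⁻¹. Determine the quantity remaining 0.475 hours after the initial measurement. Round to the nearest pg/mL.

t½ = ln 2 / λ = 0.69315 / 0.104 ≈ 6.6649 minutes.
Convert the elapsed time: 0.475 hours = 28.5 minutes.
Number of half-lives: n = 28.5/6.6649 ≈ 4.2761.
Remaining = 68.9 × (1/2)^4.2761 = 68.9 × 0.051612 ≈ 3.5561 pg/mL.

4 pg/mL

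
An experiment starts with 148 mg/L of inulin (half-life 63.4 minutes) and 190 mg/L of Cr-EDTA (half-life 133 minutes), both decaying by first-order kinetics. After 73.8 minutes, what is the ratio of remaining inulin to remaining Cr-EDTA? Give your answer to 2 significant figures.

inulin: 148 × (1/2)^(73.8/63.4) = 148 × (1/2)^1.164 ≈ 66.047 mg/L.
Cr-EDTA: 190 × (1/2)^(73.8/133) = 190 × (1/2)^0.55489 ≈ 129.33 mg/L.
Ratio ≈ 66.047 / 129.33 ≈ 0.51066.

0.51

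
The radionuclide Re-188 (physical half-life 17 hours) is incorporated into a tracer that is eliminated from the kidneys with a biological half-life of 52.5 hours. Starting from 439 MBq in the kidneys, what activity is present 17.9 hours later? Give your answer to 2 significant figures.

170 MBq

1/t_eff = 1/t_phys + 1/t_biol = 1/17 + 1/52.5 = 0.077871 per hour.
t_eff = 17 × 52.5 / (17 + 52.5) ≈ 12.842 hours.
Remaining = 439 × (1/2)^(17.9/12.842) = 439 × (1/2)^1.3939 ≈ 167.06 MBq.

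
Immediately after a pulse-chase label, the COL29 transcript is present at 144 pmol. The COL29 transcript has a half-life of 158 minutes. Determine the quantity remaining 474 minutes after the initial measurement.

Elapsed time is 3 half-lives (474/158).
Each half-life halves the amount: 144 × (1/2)^3 = 144/8 = 18 pmol.

18 pmol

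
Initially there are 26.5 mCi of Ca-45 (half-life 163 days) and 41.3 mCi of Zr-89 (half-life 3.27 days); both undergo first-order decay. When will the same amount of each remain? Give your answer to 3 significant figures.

2.14 days

Set 26.5·(1/2)^(t/163) = 41.3·(1/2)^(t/3.27).
Taking log₂: log₂(26.5/41.3) = t·(1/163 − 1/3.27).
log₂(0.64165) = -0.64015; 1/163 − 1/3.27 = -0.29968.
t = -0.64015 / -0.29968 ≈ 2.1361 days.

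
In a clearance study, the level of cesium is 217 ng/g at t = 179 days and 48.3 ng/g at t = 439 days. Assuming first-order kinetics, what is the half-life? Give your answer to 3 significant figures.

Over Δt = 439 − 179 = 260 days, the level fell by a factor of 217/48.3 ≈ 4.4928.
n = log₂(4.4928) ≈ 2.1676 half-lives, so t½ = 260/2.1676 ≈ 119.95 days.

120 days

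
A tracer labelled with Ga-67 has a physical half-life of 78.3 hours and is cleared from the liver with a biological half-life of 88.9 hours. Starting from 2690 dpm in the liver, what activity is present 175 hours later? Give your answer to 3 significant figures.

1/t_eff = 1/t_phys + 1/t_biol = 1/78.3 + 1/88.9 = 0.02402 per hour.
t_eff = 78.3 × 88.9 / (78.3 + 88.9) ≈ 41.632 hours.
Remaining = 2690 × (1/2)^(175/41.632) = 2690 × (1/2)^4.2035 ≈ 146.01 dpm.

146 dpm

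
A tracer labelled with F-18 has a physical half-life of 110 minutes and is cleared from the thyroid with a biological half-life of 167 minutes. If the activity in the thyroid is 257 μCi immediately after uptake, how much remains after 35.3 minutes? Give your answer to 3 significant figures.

178 μCi

1/t_eff = 1/t_phys + 1/t_biol = 1/110 + 1/167 = 0.015079 per minute.
t_eff = 110 × 167 / (110 + 167) ≈ 66.318 minutes.
Remaining = 257 × (1/2)^(35.3/66.318) = 257 × (1/2)^0.53229 ≈ 177.7 μCi.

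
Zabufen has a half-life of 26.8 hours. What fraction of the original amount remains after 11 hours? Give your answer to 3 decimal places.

0.752

n = 11/26.8 ≈ 0.41045 half-lives.
Fraction remaining = (1/2)^0.41045 ≈ 0.75239.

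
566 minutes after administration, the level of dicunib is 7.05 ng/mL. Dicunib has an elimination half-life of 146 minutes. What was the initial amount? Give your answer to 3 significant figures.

Number of half-lives elapsed: n = 566/146 ≈ 3.8767.
A₀ = A × 2^n = 7.05 × 2^3.8767 = 7.05 × 14.689 ≈ 103.56 ng/mL.

104 ng/mL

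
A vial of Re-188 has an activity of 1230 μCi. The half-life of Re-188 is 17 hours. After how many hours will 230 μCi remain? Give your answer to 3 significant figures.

Fraction remaining = 230/1230 ≈ 0.18699.
n = log₂(1230/230) = ln(5.3478)/ln 2 ≈ 2.419 half-lives.
t = n × t½ = 2.419 × 17 ≈ 41.122 hours.

41.1 hours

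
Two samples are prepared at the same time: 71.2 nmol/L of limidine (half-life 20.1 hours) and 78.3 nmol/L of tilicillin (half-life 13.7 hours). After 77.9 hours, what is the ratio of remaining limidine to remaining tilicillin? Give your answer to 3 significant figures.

3.19

limidine: 71.2 × (1/2)^(77.9/20.1) = 71.2 × (1/2)^3.8756 ≈ 4.8507 nmol/L.
tilicillin: 78.3 × (1/2)^(77.9/13.7) = 78.3 × (1/2)^5.6861 ≈ 1.5208 nmol/L.
Ratio ≈ 4.8507 / 1.5208 ≈ 3.1896.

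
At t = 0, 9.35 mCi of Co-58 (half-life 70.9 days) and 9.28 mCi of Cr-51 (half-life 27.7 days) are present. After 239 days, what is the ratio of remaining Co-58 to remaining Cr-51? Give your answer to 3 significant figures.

Co-58: 9.35 × (1/2)^(239/70.9) = 9.35 × (1/2)^3.3709 ≈ 0.90377 mCi.
Cr-51: 9.28 × (1/2)^(239/27.7) = 9.28 × (1/2)^8.6282 ≈ 0.023454 mCi.
Ratio ≈ 0.90377 / 0.023454 ≈ 38.534.

38.5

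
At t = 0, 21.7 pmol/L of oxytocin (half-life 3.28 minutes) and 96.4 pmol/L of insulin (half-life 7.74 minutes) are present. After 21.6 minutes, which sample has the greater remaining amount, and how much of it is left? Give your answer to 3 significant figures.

insulin, 13.9 pmol/L

oxytocin: 21.7 × (1/2)^6.5854 ≈ 0.22598 pmol/L.
insulin: 96.4 × (1/2)^2.7907 ≈ 13.931 pmol/L.
Insulin has more remaining, at ≈ 13.931 pmol/L.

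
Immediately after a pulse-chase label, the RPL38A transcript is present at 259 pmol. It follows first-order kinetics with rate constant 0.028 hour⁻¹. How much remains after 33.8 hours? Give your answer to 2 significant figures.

t½ = ln 2 / λ = 0.69315 / 0.028 ≈ 24.755 hours.
Number of half-lives: n = 33.8/24.755 ≈ 1.3654.
Remaining = 259 × (1/2)^1.3654 = 259 × 0.38814 ≈ 100.53 pmol.

100 pmol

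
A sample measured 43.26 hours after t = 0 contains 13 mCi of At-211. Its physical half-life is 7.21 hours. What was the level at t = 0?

Number of half-lives elapsed: n = 43.26/7.21 ≈ 6.
A₀ = A × 2^n = 13 × 2^6 = 13 × 64 ≈ 832 mCi.

832 mCi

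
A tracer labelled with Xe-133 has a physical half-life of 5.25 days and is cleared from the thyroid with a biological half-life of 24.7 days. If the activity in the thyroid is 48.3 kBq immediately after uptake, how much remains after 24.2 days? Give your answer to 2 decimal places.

1/t_eff = 1/t_phys + 1/t_biol = 1/5.25 + 1/24.7 = 0.23096 per day.
t_eff = 5.25 × 24.7 / (5.25 + 24.7) ≈ 4.3297 days.
Remaining = 48.3 × (1/2)^(24.2/4.3297) = 48.3 × (1/2)^5.5893 ≈ 1.0032 kBq.

1.00 kBq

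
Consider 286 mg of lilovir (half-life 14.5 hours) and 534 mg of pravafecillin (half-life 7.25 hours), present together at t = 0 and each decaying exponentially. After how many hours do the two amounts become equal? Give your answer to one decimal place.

Set 286·(1/2)^(t/14.5) = 534·(1/2)^(t/7.25).
Taking log₂: log₂(286/534) = t·(1/14.5 − 1/7.25).
log₂(0.53558) = -0.90082; 1/14.5 − 1/7.25 = -0.068966.
t = -0.90082 / -0.068966 ≈ 13.062 hours.

13.1 hours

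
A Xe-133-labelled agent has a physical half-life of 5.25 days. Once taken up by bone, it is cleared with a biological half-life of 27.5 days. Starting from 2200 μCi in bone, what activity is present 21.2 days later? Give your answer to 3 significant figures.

1/t_eff = 1/t_phys + 1/t_biol = 1/5.25 + 1/27.5 = 0.22684 per day.
t_eff = 5.25 × 27.5 / (5.25 + 27.5) ≈ 4.4084 days.
Remaining = 2200 × (1/2)^(21.2/4.4084) = 2200 × (1/2)^4.809 ≈ 78.482 μCi.

78.5 μCi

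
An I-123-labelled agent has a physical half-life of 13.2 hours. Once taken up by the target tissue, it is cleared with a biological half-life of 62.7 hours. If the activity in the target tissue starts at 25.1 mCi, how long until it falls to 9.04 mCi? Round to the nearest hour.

1/t_eff = 1/t_phys + 1/t_biol = 1/13.2 + 1/62.7 = 0.091707 per hour.
t_eff = 13.2 × 62.7 / (13.2 + 62.7) ≈ 10.904 hours.
n = log₂(25.1/9.04) ≈ 1.4733; t = 1.4733 × 10.904 ≈ 16.065 hours.

16 hours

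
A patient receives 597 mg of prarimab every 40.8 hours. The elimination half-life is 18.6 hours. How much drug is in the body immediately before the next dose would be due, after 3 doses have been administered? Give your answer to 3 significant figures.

165 mg

The 3 doses were given 122.4, 81.6, 40.8 hours ago.
Total = 597·(1/2)^(122.4/18.6) + 597·(1/2)^(81.6/18.6) + 597·(1/2)^(40.8/18.6)
      = 6.2374 + 28.532 + 130.51 ≈ 165.28 mg.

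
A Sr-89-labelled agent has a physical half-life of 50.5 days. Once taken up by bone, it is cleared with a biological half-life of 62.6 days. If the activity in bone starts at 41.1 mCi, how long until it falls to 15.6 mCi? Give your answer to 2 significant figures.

39 days

1/t_eff = 1/t_phys + 1/t_biol = 1/50.5 + 1/62.6 = 0.035776 per day.
t_eff = 50.5 × 62.6 / (50.5 + 62.6) ≈ 27.951 days.
n = log₂(41.1/15.6) ≈ 1.3976; t = 1.3976 × 27.951 ≈ 39.065 days.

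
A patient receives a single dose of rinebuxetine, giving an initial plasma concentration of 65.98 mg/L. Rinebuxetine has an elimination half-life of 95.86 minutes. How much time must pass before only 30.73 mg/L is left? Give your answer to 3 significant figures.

Fraction remaining = 30.73/65.98 ≈ 0.46575.
n = log₂(65.98/30.73) = ln(2.1471)/ln 2 ≈ 1.1024 half-lives.
t = n × t½ = 1.1024 × 95.86 ≈ 105.67 minutes.

106 minutes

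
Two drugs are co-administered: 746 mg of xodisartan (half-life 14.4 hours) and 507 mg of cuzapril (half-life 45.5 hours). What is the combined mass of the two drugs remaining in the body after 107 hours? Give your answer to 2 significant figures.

xodisartan: 746 × (1/2)^(107/14.4) = 746 × (1/2)^7.4306 ≈ 4.3243 mg.
cuzapril: 507 × (1/2)^(107/45.5) = 507 × (1/2)^2.3516 ≈ 99.332 mg.
Total = 4.3243 + 99.332 ≈ 103.66 mg.

100 mg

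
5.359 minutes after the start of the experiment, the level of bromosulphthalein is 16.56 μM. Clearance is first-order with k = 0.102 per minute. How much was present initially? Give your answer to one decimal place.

28.6 μM

t½ = ln 2 / k = 0.69315 / 0.102 ≈ 6.7956 minutes.
Number of half-lives elapsed: n = 5.359/6.7956 ≈ 0.7886.
A₀ = A × 2^n = 16.56 × 2^0.7886 = 16.56 × 1.7274 ≈ 28.606 μM.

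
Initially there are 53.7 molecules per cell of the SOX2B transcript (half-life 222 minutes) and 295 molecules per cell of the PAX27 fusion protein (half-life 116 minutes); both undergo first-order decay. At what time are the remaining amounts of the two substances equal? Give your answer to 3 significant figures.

Set 53.7·(1/2)^(t/222) = 295·(1/2)^(t/116).
Taking log₂: log₂(53.7/295) = t·(1/222 − 1/116).
log₂(0.18203) = -2.4577; 1/222 − 1/116 = -0.0041162.
t = -2.4577 / -0.0041162 ≈ 597.09 minutes.

597 minutes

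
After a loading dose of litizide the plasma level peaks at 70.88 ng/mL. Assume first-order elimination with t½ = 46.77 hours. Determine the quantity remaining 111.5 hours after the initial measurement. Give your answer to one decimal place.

13.6 ng/mL

Number of half-lives: n = 111.5/46.77 ≈ 2.384.
Remaining = 70.88 × (1/2)^2.384 = 70.88 × 0.19158 ≈ 13.579 ng/mL.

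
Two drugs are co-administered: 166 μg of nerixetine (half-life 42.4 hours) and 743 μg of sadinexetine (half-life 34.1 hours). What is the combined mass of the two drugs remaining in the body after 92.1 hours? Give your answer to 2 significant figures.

150 μg

nerixetine: 166 × (1/2)^(92.1/42.4) = 166 × (1/2)^2.1722 ≈ 36.832 μg.
sadinexetine: 743 × (1/2)^(92.1/34.1) = 743 × (1/2)^2.7009 ≈ 114.27 μg.
Total = 36.832 + 114.27 ≈ 151.1 μg.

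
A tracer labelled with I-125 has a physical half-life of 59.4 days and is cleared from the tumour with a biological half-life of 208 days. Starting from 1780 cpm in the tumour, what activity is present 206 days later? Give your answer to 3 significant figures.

81.0 cpm

1/t_eff = 1/t_phys + 1/t_biol = 1/59.4 + 1/208 = 0.021643 per day.
t_eff = 59.4 × 208 / (59.4 + 208) ≈ 46.205 days.
Remaining = 1780 × (1/2)^(206/46.205) = 1780 × (1/2)^4.4584 ≈ 80.967 cpm.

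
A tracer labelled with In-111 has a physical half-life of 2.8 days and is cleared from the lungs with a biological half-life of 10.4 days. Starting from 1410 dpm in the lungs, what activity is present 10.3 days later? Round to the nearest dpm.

1/t_eff = 1/t_phys + 1/t_biol = 1/2.8 + 1/10.4 = 0.4533 per day.
t_eff = 2.8 × 10.4 / (2.8 + 10.4) ≈ 2.2061 days.
Remaining = 1410 × (1/2)^(10.3/2.2061) = 1410 × (1/2)^4.669 ≈ 55.427 dpm.

55 dpm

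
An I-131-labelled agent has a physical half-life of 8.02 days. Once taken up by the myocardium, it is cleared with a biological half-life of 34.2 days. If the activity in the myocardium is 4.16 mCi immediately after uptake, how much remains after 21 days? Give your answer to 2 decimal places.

0.44 mCi

1/t_eff = 1/t_phys + 1/t_biol = 1/8.02 + 1/34.2 = 0.15393 per day.
t_eff = 8.02 × 34.2 / (8.02 + 34.2) ≈ 6.4965 days.
Remaining = 4.16 × (1/2)^(21/6.4965) = 4.16 × (1/2)^3.2325 ≈ 0.44261 mCi.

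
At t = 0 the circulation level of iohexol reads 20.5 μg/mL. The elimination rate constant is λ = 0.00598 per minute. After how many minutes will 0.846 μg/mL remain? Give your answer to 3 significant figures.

t½ = ln 2 / λ = 0.69315 / 0.00598 ≈ 115.91 minutes.
Fraction remaining = 0.846/20.5 ≈ 0.041268.
n = log₂(20.5/0.846) = ln(24.232)/ln 2 ≈ 4.5988 half-lives.
t = n × t½ = 4.5988 × 115.91 ≈ 533.05 minutes.

533 minutes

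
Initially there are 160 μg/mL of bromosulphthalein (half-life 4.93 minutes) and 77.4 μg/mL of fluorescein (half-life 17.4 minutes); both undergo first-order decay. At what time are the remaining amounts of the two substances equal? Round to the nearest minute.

Set 160·(1/2)^(t/4.93) = 77.4·(1/2)^(t/17.4).
Taking log₂: log₂(160/77.4) = t·(1/4.93 − 1/17.4).
log₂(2.0672) = 1.0477; 1/4.93 − 1/17.4 = 0.14537.
t = 1.0477 / 0.14537 ≈ 7.207 minutes.

7 minutes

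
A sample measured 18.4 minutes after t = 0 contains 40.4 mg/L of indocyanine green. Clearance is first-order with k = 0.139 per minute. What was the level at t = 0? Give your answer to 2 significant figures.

520 mg/L

t½ = ln 2 / k = 0.69315 / 0.139 ≈ 4.9867 minutes.
Number of half-lives elapsed: n = 18.4/4.9867 ≈ 3.6898.
A₀ = A × 2^n = 40.4 × 2^3.6898 = 40.4 × 12.905 ≈ 521.35 mg/L.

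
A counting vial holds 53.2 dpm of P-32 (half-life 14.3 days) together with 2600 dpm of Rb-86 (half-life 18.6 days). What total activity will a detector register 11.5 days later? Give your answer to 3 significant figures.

P-32: 53.2 × (1/2)^(11.5/14.3) = 53.2 × (1/2)^0.8042 ≈ 30.467 dpm.
Rb-86: 2600 × (1/2)^(11.5/18.6) = 2600 × (1/2)^0.61828 ≈ 1693.8 dpm.
Total = 30.467 + 1693.8 ≈ 1724.2 dpm.

1720 dpm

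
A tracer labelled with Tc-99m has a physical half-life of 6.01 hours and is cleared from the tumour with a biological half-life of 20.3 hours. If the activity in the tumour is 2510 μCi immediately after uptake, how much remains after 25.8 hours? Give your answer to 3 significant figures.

1/t_eff = 1/t_phys + 1/t_biol = 1/6.01 + 1/20.3 = 0.21565 per hour.
t_eff = 6.01 × 20.3 / (6.01 + 20.3) ≈ 4.6371 hours.
Remaining = 2510 × (1/2)^(25.8/4.6371) = 2510 × (1/2)^5.5638 ≈ 53.065 μCi.

53.1 μCi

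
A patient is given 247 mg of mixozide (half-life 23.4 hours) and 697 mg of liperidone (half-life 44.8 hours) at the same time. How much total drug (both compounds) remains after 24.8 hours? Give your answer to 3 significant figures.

593 mg

mixozide: 247 × (1/2)^(24.8/23.4) = 247 × (1/2)^1.0598 ≈ 118.48 mg.
liperidone: 697 × (1/2)^(24.8/44.8) = 697 × (1/2)^0.55357 ≈ 474.89 mg.
Total = 118.48 + 474.89 ≈ 593.37 mg.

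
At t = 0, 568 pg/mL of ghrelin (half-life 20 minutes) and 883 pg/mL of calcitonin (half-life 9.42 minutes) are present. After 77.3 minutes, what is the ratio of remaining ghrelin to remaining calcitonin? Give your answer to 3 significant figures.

ghrelin: 568 × (1/2)^(77.3/20) = 568 × (1/2)^3.865 ≈ 38.982 pg/mL.
calcitonin: 883 × (1/2)^(77.3/9.42) = 883 × (1/2)^8.2059 ≈ 2.9904 pg/mL.
Ratio ≈ 38.982 / 2.9904 ≈ 13.036.

13.0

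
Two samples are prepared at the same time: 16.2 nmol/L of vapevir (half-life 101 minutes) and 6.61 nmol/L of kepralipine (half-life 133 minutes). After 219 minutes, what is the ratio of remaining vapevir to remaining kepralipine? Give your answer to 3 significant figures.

1.71

vapevir: 16.2 × (1/2)^(219/101) = 16.2 × (1/2)^2.1683 ≈ 3.604 nmol/L.
kepralipine: 6.61 × (1/2)^(219/133) = 6.61 × (1/2)^1.6466 ≈ 2.1112 nmol/L.
Ratio ≈ 3.604 / 2.1112 ≈ 1.7071.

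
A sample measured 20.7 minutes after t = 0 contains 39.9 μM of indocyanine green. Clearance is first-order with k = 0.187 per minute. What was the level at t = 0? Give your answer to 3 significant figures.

t½ = ln 2 / k = 0.69315 / 0.187 ≈ 3.7067 minutes.
Number of half-lives elapsed: n = 20.7/3.7067 ≈ 5.5845.
A₀ = A × 2^n = 39.9 × 2^5.5845 = 39.9 × 47.986 ≈ 1914.6 μM.

1910 μM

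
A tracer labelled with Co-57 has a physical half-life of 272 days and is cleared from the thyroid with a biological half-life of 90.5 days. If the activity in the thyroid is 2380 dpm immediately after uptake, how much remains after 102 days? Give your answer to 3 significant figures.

1/t_eff = 1/t_phys + 1/t_biol = 1/272 + 1/90.5 = 0.014726 per day.
t_eff = 272 × 90.5 / (272 + 90.5) ≈ 67.906 days.
Remaining = 2380 × (1/2)^(102/67.906) = 2380 × (1/2)^1.5021 ≈ 840.25 dpm.

840 dpm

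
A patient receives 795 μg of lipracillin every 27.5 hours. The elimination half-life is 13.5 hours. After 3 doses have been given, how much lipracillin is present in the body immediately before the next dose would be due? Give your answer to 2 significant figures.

The 3 doses were given 82.5, 55, 27.5 hours ago.
Total = 795·(1/2)^(82.5/13.5) + 795·(1/2)^(55/13.5) + 795·(1/2)^(27.5/13.5)
      = 11.501 + 47.201 + 193.71 ≈ 252.41 μg.

250 μg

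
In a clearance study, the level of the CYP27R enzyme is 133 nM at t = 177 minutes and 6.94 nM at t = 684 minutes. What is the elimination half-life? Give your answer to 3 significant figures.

Over Δt = 684 − 177 = 507 minutes, the level fell by a factor of 133/6.94 ≈ 19.164.
n = log₂(19.164) ≈ 4.2603 half-lives, so t½ = 507/4.2603 ≈ 119 minutes.

119 minutes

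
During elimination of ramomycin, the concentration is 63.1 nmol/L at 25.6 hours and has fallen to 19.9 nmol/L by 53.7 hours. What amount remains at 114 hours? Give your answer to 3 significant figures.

1.67 nmol/L

Over Δt = 53.7 − 25.6 = 28.1 hours, the level fell by a factor of 63.1/19.9 ≈ 3.1709.
n = log₂(3.1709) ≈ 1.6649 half-lives, so t½ = 28.1/1.6649 ≈ 16.878 hours.
From t = 53.7 to t = 114: 19.9 × (1/2)^((114−53.7)/16.878) ≈ 1.6725 nmol/L.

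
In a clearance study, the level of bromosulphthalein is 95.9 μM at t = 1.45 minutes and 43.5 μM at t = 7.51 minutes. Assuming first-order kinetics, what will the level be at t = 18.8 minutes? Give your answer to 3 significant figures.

9.97 μM

Over Δt = 7.51 − 1.45 = 6.06 minutes, the level fell by a factor of 95.9/43.5 ≈ 2.2046.
n = log₂(2.2046) ≈ 1.1405 half-lives, so t½ = 6.06/1.1405 ≈ 5.3134 minutes.
From t = 7.51 to t = 18.8: 43.5 × (1/2)^((18.8−7.51)/5.3134) ≈ 9.9737 μM.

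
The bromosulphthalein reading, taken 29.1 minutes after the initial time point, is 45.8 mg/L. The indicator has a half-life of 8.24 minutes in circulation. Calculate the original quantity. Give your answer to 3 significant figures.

Number of half-lives elapsed: n = 29.1/8.24 ≈ 3.5316.
A₀ = A × 2^n = 45.8 × 2^3.5316 = 45.8 × 11.564 ≈ 529.63 mg/L.

530 mg/L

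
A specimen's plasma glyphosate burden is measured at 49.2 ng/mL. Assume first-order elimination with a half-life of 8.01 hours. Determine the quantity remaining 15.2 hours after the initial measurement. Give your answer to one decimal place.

Number of half-lives: n = 15.2/8.01 ≈ 1.8976.
Remaining = 49.2 × (1/2)^1.8976 = 49.2 × 0.26838 ≈ 13.205 ng/mL.

13.2 ng/mL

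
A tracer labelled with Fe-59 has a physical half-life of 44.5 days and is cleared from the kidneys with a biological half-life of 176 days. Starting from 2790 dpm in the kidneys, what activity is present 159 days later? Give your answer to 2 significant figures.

1/t_eff = 1/t_phys + 1/t_biol = 1/44.5 + 1/176 = 0.028154 per day.
t_eff = 44.5 × 176 / (44.5 + 176) ≈ 35.519 days.
Remaining = 2790 × (1/2)^(159/35.519) = 2790 × (1/2)^4.4764 ≈ 125.33 dpm.

130 dpm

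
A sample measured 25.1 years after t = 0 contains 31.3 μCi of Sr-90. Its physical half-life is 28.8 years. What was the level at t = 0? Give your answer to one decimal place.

57.3 μCi

Number of half-lives elapsed: n = 25.1/28.8 ≈ 0.87153.
A₀ = A × 2^n = 31.3 × 2^0.87153 = 31.3 × 1.8296 ≈ 57.266 μCi.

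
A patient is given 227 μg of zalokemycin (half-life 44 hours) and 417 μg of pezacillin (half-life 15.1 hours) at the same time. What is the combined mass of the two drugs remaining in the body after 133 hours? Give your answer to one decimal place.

28.9 μg

zalokemycin: 227 × (1/2)^(133/44) = 227 × (1/2)^3.0227 ≈ 27.932 μg.
pezacillin: 417 × (1/2)^(133/15.1) = 417 × (1/2)^8.8079 ≈ 0.93042 μg.
Total = 27.932 + 0.93042 ≈ 28.862 μg.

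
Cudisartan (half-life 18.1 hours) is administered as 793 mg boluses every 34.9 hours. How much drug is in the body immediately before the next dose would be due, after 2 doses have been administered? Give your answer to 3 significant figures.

The 2 doses were given 69.8, 34.9 hours ago.
Total = 793·(1/2)^(69.8/18.1) + 793·(1/2)^(34.9/18.1)
      = 54.751 + 208.37 ≈ 263.12 mg.

263 mg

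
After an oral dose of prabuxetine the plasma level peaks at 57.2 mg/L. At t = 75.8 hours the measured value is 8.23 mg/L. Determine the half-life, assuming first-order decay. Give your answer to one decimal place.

A/A₀ = 8.23/57.2 ≈ 0.14388.
n = log₂(6.9502) ≈ 2.7971 half-lives elapsed in 75.8 hours.
t½ = 75.8/2.7971 ≈ 27.1 hours.

27.1 hours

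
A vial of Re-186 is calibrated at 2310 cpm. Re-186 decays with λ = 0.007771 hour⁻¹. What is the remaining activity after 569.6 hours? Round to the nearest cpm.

28 cpm

t½ = ln 2 / λ = 0.69315 / 0.007771 ≈ 89.197 hours.
Number of half-lives: n = 569.6/89.197 ≈ 6.3859.
Remaining = 2310 × (1/2)^6.3859 = 2310 × 0.011958 ≈ 27.623 cpm.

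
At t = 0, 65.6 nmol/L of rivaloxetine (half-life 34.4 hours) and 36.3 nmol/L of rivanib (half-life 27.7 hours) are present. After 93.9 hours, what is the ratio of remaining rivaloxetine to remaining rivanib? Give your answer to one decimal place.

2.9

rivaloxetine: 65.6 × (1/2)^(93.9/34.4) = 65.6 × (1/2)^2.7297 ≈ 9.89 nmol/L.
rivanib: 36.3 × (1/2)^(93.9/27.7) = 36.3 × (1/2)^3.3899 ≈ 3.463 nmol/L.
Ratio ≈ 9.89 / 3.463 ≈ 2.8559.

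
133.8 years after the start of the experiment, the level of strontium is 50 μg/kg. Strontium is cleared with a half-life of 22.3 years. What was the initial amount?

Number of half-lives elapsed: n = 133.8/22.3 ≈ 6.
A₀ = A × 2^n = 50 × 2^6 = 50 × 64 ≈ 3200 μg/kg.

3200 μg/kg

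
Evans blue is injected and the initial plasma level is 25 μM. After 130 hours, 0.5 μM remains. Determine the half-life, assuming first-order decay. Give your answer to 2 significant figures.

A/A₀ = 0.5/25 ≈ 0.02.
n = log₂(50) ≈ 5.6439 half-lives elapsed in 130 hours.
t½ = 130/5.6439 ≈ 23.034 hours.

23 hours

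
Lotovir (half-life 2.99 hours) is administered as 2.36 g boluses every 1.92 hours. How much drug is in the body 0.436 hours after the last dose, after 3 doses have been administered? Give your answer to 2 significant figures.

The 3 doses were given 4.276, 2.356, 0.436 hours ago.
Total = 2.36·(1/2)^(4.276/2.99) + 2.36·(1/2)^(2.356/2.99) + 2.36·(1/2)^(0.436/2.99)
      = 0.87581 + 1.3668 + 2.1331 ≈ 4.3758 g.

4.4 g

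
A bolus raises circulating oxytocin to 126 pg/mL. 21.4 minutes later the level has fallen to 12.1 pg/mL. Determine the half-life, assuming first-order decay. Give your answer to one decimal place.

6.3 minutes

A/A₀ = 12.1/126 ≈ 0.096032.
n = log₂(10.413) ≈ 3.3803 half-lives elapsed in 21.4 minutes.
t½ = 21.4/3.3803 ≈ 6.3307 minutes.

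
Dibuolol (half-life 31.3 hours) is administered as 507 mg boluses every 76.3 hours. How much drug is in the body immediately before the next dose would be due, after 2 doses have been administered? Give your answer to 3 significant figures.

111 mg

The 2 doses were given 152.6, 76.3 hours ago.
Total = 507·(1/2)^(152.6/31.3) + 507·(1/2)^(76.3/31.3)
      = 17.273 + 93.581 ≈ 110.85 mg.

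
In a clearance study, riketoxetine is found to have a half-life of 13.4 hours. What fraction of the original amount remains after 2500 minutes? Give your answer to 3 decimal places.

2500 minutes = 41.6667 hours.
n = 41.6667/13.4 ≈ 3.1095 half-lives.
Fraction remaining = (1/2)^3.1095 ≈ 0.11587.

0.116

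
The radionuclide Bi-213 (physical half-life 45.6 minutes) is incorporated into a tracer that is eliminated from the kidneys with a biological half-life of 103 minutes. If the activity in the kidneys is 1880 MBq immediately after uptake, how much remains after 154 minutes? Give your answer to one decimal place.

1/t_eff = 1/t_phys + 1/t_biol = 1/45.6 + 1/103 = 0.031639 per minute.
t_eff = 45.6 × 103 / (45.6 + 103) ≈ 31.607 minutes.
Remaining = 1880 × (1/2)^(154/31.607) = 1880 × (1/2)^4.8723 ≈ 64.186 MBq.

64.2 MBq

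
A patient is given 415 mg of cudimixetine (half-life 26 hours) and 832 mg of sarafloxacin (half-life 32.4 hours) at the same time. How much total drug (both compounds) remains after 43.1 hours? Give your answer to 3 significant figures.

462 mg

cudimixetine: 415 × (1/2)^(43.1/26) = 415 × (1/2)^1.6577 ≈ 131.53 mg.
sarafloxacin: 832 × (1/2)^(43.1/32.4) = 832 × (1/2)^1.3302 ≈ 330.89 mg.
Total = 131.53 + 330.89 ≈ 462.42 mg.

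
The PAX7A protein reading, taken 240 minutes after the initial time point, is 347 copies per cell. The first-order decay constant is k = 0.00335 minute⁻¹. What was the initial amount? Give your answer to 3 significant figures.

775 copies per cell

t½ = ln 2 / k = 0.69315 / 0.00335 ≈ 206.91 minutes.
Number of half-lives elapsed: n = 240/206.91 ≈ 1.1599.
A₀ = A × 2^n = 347 × 2^1.1599 = 347 × 2.2345 ≈ 775.36 copies per cell.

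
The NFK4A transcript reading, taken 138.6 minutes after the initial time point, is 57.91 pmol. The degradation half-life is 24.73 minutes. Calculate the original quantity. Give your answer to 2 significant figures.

2800 pmol

Number of half-lives elapsed: n = 138.6/24.73 ≈ 5.6045.
A₀ = A × 2^n = 57.91 × 2^5.6045 = 57.91 × 48.655 ≈ 2817.6 pmol.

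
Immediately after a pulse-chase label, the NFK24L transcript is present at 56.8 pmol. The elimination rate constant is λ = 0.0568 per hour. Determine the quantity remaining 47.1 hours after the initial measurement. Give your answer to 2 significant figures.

3.9 pmol

t½ = ln 2 / λ = 0.69315 / 0.0568 ≈ 12.203 hours.
Number of half-lives: n = 47.1/12.203 ≈ 3.8596.
Remaining = 56.8 × (1/2)^3.8596 = 56.8 × 0.068888 ≈ 3.9128 pmol.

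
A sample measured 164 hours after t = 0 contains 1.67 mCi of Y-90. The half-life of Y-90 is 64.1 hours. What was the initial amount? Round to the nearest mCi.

Number of half-lives elapsed: n = 164/64.1 ≈ 2.5585.
A₀ = A × 2^n = 1.67 × 2^2.5585 = 1.67 × 5.891 ≈ 9.8379 mCi.

10 mCi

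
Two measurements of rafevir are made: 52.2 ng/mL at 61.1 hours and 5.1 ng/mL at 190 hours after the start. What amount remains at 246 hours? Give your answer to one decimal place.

1.9 ng/mL

Over Δt = 190 − 61.1 = 128.9 hours, the level fell by a factor of 52.2/5.1 ≈ 10.235.
n = log₂(10.235) ≈ 3.3555 half-lives, so t½ = 128.9/3.3555 ≈ 38.415 hours.
From t = 190 to t = 246: 5.1 × (1/2)^((246−190)/38.415) ≈ 1.8567 ng/mL.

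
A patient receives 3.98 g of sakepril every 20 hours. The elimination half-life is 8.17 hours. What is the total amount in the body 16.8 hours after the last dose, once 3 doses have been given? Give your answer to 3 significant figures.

The 3 doses were given 56.8, 36.8, 16.8 hours ago.
Total = 3.98·(1/2)^(56.8/8.17) + 3.98·(1/2)^(36.8/8.17) + 3.98·(1/2)^(16.8/8.17)
      = 0.03214 + 0.17537 + 0.95692 ≈ 1.1644 g.

1.16 g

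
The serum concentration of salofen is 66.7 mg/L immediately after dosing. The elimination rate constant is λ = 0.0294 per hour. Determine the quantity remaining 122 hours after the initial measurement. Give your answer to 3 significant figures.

1.85 mg/L

t½ = ln 2 / λ = 0.69315 / 0.0294 ≈ 23.576 hours.
Number of half-lives: n = 122/23.576 ≈ 5.1747.
Remaining = 66.7 × (1/2)^5.1747 = 66.7 × 0.027687 ≈ 1.8467 mg/L.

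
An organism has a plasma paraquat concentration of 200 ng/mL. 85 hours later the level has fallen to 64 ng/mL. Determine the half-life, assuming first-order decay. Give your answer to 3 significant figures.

A/A₀ = 64/200 ≈ 0.32.
n = log₂(3.125) ≈ 1.6439 half-lives elapsed in 85 hours.
t½ = 85/1.6439 ≈ 51.708 hours.

51.7 hours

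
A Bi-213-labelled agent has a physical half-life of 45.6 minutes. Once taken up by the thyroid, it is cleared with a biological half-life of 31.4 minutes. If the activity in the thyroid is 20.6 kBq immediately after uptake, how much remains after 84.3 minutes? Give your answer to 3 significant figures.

1/t_eff = 1/t_phys + 1/t_biol = 1/45.6 + 1/31.4 = 0.053777 per minute.
t_eff = 45.6 × 31.4 / (45.6 + 31.4) ≈ 18.595 minutes.
Remaining = 20.6 × (1/2)^(84.3/18.595) = 20.6 × (1/2)^4.5334 ≈ 0.88957 kBq.

0.890 kBq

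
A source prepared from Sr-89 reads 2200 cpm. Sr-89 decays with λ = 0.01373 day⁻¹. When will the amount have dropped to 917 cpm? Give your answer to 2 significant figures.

64 days

t½ = ln 2 / λ = 0.69315 / 0.01373 ≈ 50.484 days.
Fraction remaining = 917/2200 ≈ 0.41682.
n = log₂(2200/917) = ln(2.3991)/ln 2 ≈ 1.2625 half-lives.
t = n × t½ = 1.2625 × 50.484 ≈ 63.737 days.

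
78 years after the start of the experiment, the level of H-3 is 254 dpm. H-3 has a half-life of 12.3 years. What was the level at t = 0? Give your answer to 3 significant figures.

20600 dpm

Number of half-lives elapsed: n = 78/12.3 ≈ 6.3415.
A₀ = A × 2^n = 254 × 2^6.3415 = 254 × 81.091 ≈ 20597 dpm.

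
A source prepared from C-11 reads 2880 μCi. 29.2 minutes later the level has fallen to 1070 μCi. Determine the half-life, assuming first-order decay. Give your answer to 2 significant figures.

20 minutes

A/A₀ = 1070/2880 ≈ 0.37153.
n = log₂(2.6916) ≈ 1.4285 half-lives elapsed in 29.2 minutes.
t½ = 29.2/1.4285 ≈ 20.442 minutes.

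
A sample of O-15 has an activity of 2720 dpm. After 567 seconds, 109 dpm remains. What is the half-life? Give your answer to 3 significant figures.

A/A₀ = 109/2720 ≈ 0.040074.
n = log₂(24.954) ≈ 4.6412 half-lives elapsed in 567 seconds.
t½ = 567/4.6412 ≈ 122.17 seconds.

122 seconds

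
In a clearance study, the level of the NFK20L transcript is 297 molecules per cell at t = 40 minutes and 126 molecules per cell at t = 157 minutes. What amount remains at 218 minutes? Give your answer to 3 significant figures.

80.6 molecules per cell

Over Δt = 157 − 40 = 117 minutes, the level fell by a factor of 297/126 ≈ 2.3571.
n = log₂(2.3571) ≈ 1.237 half-lives, so t½ = 117/1.237 ≈ 94.581 minutes.
From t = 157 to t = 218: 126 × (1/2)^((218−157)/94.581) ≈ 80.579 molecules per cell.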